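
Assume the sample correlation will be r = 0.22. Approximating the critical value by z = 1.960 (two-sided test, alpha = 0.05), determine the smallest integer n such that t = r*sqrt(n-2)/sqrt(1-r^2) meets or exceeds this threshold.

r√(n−2)/√(1−r²) ≥ 1.960  ⇔  n−2 ≥ (1.960)²·(1−r²)/r²
(1−r²)/r² = (1−0.0484)/0.0484 = 19.6612
n ≥ 2 + 3.8416·19.6612 = 2 + 75.5305 = 77.5305
⌈77.5305⌉ = 78

78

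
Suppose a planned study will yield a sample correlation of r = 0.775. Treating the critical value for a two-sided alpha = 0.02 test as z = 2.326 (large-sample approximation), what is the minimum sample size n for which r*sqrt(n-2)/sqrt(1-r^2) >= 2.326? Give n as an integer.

6

r√(n−2)/√(1−r²) ≥ 2.326  ⇔  n−2 ≥ (2.326)²·(1−r²)/r²
(1−r²)/r² = (1−0.600625)/0.600625 = 0.6649
n ≥ 2 + 5.410276·0.6649 = 2 + 3.5973 = 5.5973
⌈5.5973⌉ = 6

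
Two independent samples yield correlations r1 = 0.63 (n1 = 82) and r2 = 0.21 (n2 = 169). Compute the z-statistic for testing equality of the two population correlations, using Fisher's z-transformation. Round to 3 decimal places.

3.865

Fisher z-transforms: z1 = atanh(0.63) = 0.741416, z2 = atanh(0.21) = 0.213171; difference d = 0.528245
Var(d) = 1/79 + 1/166 = 0.0126582 + 0.0060241 = 0.0186823
z = d/√Var(d) = 0.528245 / √0.0186823 = 0.528245 / 0.136683 = 3.865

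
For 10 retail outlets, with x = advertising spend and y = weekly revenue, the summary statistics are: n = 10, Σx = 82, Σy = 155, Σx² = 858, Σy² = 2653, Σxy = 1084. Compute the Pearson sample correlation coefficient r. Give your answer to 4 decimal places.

-0.8673

Numerator: nΣxy − (Σx)(Σy) = 10·1084 − (82)(155) = -1870
Denominator: √[(nΣx²−(Σx)²)(nΣy²−(Σy)²)]
  nΣx²−(Σx)² = 10·858 − 6724 = 1856;  nΣy²−(Σy)² = 10·2653 − 24025 = 2505
  √(1856·2505) = √4649280 = 2156.2189
r = -1870 / 2156.2189 = -0.8673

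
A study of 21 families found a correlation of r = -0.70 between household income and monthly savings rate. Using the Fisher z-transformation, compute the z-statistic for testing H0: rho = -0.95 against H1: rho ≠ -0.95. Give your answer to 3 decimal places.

4.092

Fisher z: atanh(-0.70) = -0.867301, atanh(-0.95) = -1.831781
z = (z_r − z_0)·√(n−3) = (-0.867301 − (-1.831781))·√18 = 0.964480 · 4.242641 = 4.092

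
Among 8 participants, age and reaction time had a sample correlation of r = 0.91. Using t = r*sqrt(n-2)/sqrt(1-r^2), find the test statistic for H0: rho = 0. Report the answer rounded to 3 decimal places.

5.376

t = r·√(n−2) / √(1−r²) with r = 0.91, n = 8
  = 0.91·√6 / √(1 − 0.8281)
  = 0.91·2.449490 / 0.414608
  = 2.229036 / 0.414608 = 5.376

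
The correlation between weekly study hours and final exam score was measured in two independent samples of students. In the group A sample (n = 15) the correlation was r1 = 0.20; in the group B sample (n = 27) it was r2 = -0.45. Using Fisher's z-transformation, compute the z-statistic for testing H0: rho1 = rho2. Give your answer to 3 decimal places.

Fisher z-transforms: z1 = atanh(0.20) = 0.202733, z2 = atanh(-0.45) = -0.484700; difference d = 0.687433
Var(d) = 1/12 + 1/24 = 0.0833333 + 0.0416667 = 0.1250000
z = d/√Var(d) = 0.687433 / √0.1250000 = 0.687433 / 0.353553 = 1.944

1.944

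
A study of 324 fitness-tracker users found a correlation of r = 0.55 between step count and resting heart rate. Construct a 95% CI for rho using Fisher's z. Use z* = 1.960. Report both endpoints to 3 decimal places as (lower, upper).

Fisher z: z_r = atanh(r) = ½·ln((1+0.55)/(1−0.55)) = 0.618381
SE(z) = 1/√(n−3) = 1/√321 = 0.055815
95% ⇒ z* = 1.960; margin = 1.960·0.055815 = 0.109397
CI on z-scale: (0.508984, 0.727778)
Back-transform: tanh(0.508984) = 0.469153, tanh(0.727778) = 0.621704

(0.469, 0.622)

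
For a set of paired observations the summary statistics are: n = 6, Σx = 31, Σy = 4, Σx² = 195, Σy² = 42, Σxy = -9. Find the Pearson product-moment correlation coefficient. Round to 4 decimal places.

Numerator: nΣxy − (Σx)(Σy) = 6·(-9) − (31)(4) = -178
Denominator: √[(nΣx²−(Σx)²)(nΣy²−(Σy)²)]
  nΣx²−(Σx)² = 6·195 − 961 = 209;  nΣy²−(Σy)² = 6·42 − 16 = 236
  √(209·236) = √49324 = 222.0901
r = -178 / 222.0901 = -0.8015

-0.8015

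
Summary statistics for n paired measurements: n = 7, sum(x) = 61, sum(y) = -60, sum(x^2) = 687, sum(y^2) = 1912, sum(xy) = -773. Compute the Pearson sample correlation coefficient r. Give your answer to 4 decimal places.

-0.5367

S_xy = nΣxy − ΣxΣy = 7·(-773) − 61·(-60) = -5411 − (-3660) = -1751
S_xx = nΣx² − (Σx)² = 7·687 − 61² = 4809 − 3721 = 1088
S_yy = nΣy² − (Σy)² = 7·1912 − (-60)² = 13384 − 3600 = 9784
r = S_xy / √(S_xx·S_yy) = -1751 / √(1088·9784) = -1751 / √10644992 = -1751 / 3262.6664 = -0.5367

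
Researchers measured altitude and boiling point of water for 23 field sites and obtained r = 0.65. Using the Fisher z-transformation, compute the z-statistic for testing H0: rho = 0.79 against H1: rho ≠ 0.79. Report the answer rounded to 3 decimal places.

z_r = atanh(0.65) = 0.775299,  z_0 = atanh(0.79) = 1.071432
SE = 1/√(n−3) = 1/√20 = 0.223607
z = (z_r − z_0)/SE = (0.775299 − 1.071432) / 0.223607 = -0.296133 / 0.223607 = -1.324

-1.324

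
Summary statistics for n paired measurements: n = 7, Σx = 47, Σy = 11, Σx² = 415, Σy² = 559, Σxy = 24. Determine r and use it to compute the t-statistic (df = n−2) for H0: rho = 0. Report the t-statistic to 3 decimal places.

S_xy = nΣxy − ΣxΣy = 7·24 − 47·11 = 168 − 517 = -349
S_xx = nΣx² − (Σx)² = 7·415 − 47² = 2905 − 2209 = 696
S_yy = nΣy² − (Σy)² = 7·559 − 11² = 3913 − 121 = 3792
r = S_xy / √(S_xx·S_yy) = -349 / √(696·3792) = -349 / √2639232 = -349 / 1624.5713 = -0.2148
t = r·√(n−2)/√(1−r²) = -0.2148·√5 / √(1−0.046139) = -0.480307 / 0.976658 = -0.492

-0.492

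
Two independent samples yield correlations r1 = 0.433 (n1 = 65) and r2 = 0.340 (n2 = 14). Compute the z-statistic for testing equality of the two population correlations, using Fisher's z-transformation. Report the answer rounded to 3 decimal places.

0.335

Fisher z-transforms: z1 = atanh(0.433) = 0.463583, z2 = atanh(0.340) = 0.354093; difference d = 0.109490
Var(d) = 1/62 + 1/11 = 0.0161290 + 0.0909091 = 0.1070381
z = d/√Var(d) = 0.109490 / √0.1070381 = 0.109490 / 0.327167 = 0.335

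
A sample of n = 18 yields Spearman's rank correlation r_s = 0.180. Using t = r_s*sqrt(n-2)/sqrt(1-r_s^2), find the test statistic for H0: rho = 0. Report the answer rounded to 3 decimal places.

0.732

t = r_s·√(n−2) / √(1−r_s²) with r_s = 0.180, n = 18
  = 0.180·√16 / √(1 − 0.032400)
  = 0.180·4.000000 / 0.983667
  = 0.720000 / 0.983667 = 0.732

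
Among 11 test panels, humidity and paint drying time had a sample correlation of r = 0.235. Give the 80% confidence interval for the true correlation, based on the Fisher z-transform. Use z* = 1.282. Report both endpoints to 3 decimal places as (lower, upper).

Fisher z: z_r = atanh(r) = ½·ln((1+0.235)/(1−0.235)) = 0.239475
SE(z) = 1/√(n−3) = 1/√8 = 0.353553
80% ⇒ z* = 1.282; margin = 1.282·0.353553 = 0.453255
CI on z-scale: (-0.213780, 0.692730)
Back-transform: tanh(-0.213780) = -0.210582, tanh(0.692730) = 0.599733

(-0.211, 0.600)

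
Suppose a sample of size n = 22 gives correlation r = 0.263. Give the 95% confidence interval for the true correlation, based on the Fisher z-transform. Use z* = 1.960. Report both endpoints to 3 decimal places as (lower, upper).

z_r = atanh(0.263) = 0.269329;  SE = 1/√(n−3) = 1/√19 = 0.229416
z-limits: 0.269329 ± 1.960·0.229416 = 0.269329 ± 0.449655 = [-0.180326, 0.718984]
ρ-limits: (tanh -0.180326, tanh 0.718984) = (-0.178, 0.616)

(-0.178, 0.616)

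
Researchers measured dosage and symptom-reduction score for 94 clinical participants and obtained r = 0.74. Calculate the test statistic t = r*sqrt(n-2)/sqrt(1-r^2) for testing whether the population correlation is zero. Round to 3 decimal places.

t = r·√(n−2) / √(1−r²) with r = 0.74, n = 94
  = 0.74·√92 / √(1 − 0.5476)
  = 0.74·9.591663 / 0.672607
  = 7.097831 / 0.672607 = 10.553

10.553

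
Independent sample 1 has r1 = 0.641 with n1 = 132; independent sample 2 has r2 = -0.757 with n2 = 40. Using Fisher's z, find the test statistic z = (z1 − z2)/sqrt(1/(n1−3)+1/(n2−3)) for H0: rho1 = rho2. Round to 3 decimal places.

z1 = atanh(0.641) = 0.759869,  z2 = atanh(-0.757) = -0.989151
SE = √(1/(n1−3) + 1/(n2−3)) = √(1/129 + 1/37) = √(0.0077519 + 0.0270270) = √0.0347789 = 0.186491
z = (z1 − z2)/SE = (0.759869 − (-0.989151)) / 0.186491 = 1.749020 / 0.186491 = 9.379

9.379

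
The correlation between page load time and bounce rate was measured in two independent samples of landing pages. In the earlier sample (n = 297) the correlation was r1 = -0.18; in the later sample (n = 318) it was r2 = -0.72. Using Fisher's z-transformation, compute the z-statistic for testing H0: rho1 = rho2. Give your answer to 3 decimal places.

z1 = atanh(-0.18) = -0.181983,  z2 = atanh(-0.72) = -0.907645
SE = √(1/(n1−3) + 1/(n2−3)) = √(1/294 + 1/315) = √(0.0034014 + 0.0031746) = √0.0065760 = 0.081093
z = (z1 − z2)/SE = (-0.181983 − (-0.907645)) / 0.081093 = 0.725662 / 0.081093 = 8.949

8.949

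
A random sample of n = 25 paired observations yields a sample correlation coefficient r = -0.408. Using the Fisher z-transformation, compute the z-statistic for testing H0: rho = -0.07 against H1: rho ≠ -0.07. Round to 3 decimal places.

-1.703

z_r = atanh(-0.408) = -0.433209,  z_0 = atanh(-0.07) = -0.070115
SE = 1/√(n−3) = 1/√22 = 0.213201
z = (z_r − z_0)/SE = (-0.433209 − (-0.070115)) / 0.213201 = -0.363094 / 0.213201 = -1.703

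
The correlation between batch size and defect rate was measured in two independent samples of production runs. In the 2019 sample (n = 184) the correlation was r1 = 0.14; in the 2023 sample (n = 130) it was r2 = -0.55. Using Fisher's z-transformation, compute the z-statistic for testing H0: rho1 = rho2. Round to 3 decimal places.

Fisher z-transforms: z1 = atanh(0.14) = 0.140926, z2 = atanh(-0.55) = -0.618381; difference d = 0.759307
Var(d) = 1/181 + 1/127 = 0.0055249 + 0.0078740 = 0.0133989
z = d/√Var(d) = 0.759307 / √0.0133989 = 0.759307 / 0.115754 = 6.560

6.560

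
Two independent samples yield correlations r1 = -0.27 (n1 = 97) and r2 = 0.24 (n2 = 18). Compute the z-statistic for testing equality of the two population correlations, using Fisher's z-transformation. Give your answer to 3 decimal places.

-1.876

Fisher z-transforms: z1 = atanh(-0.27) = -0.276864, z2 = atanh(0.24) = 0.244774; difference d = -0.521638
Var(d) = 1/94 + 1/15 = 0.0106383 + 0.0666667 = 0.0773050
z = d/√Var(d) = -0.521638 / √0.0773050 = -0.521638 / 0.278038 = -1.876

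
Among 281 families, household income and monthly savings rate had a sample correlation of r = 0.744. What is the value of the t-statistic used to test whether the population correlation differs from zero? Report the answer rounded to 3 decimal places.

18.599

1 − r² = 1 − 0.553536 = 0.446464;  √(1−r²) = 0.668180
√(n−2) = √279 = 16.703293
t = r·√(n−2)/√(1−r²) = 0.744 · 16.703293 / 0.668180 = 18.599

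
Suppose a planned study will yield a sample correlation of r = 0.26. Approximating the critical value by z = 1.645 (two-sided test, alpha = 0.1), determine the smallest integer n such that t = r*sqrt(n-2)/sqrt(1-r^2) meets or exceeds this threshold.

40

r√(n−2)/√(1−r²) ≥ 1.645  ⇔  n−2 ≥ (1.645)²·(1−r²)/r²
(1−r²)/r² = (1−0.0676)/0.0676 = 13.7929
n ≥ 2 + 2.706025·13.7929 = 2 + 37.3239 = 39.3239
⌈39.3239⌉ = 40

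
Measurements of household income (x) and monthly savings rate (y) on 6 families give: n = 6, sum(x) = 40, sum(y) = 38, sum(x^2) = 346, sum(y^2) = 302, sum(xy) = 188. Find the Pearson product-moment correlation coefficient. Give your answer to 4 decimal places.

-0.9366

S_xy = nΣxy − ΣxΣy = 6·188 − 40·38 = 1128 − 1520 = -392
S_xx = nΣx² − (Σx)² = 6·346 − 40² = 2076 − 1600 = 476
S_yy = nΣy² − (Σy)² = 6·302 − 38² = 1812 − 1444 = 368
r = S_xy / √(S_xx·S_yy) = -392 / √(476·368) = -392 / √175168 = -392 / 418.5308 = -0.9366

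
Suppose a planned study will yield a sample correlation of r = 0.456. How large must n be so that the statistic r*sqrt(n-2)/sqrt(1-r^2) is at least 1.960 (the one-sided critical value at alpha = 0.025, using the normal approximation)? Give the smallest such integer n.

17

Need r·√(n−2)/√(1−r²) ≥ 1.960
√(n−2) ≥ 1.960·√(1−0.207936) / 0.456 = 1.960·0.889980 / 0.456 = 3.8254
n−2 ≥ 14.6337  ⇒  n ≥ 16.6337
Smallest integer n = 17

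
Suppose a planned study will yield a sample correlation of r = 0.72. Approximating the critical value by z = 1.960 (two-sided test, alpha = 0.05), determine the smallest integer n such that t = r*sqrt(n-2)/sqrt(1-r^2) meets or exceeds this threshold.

6

Need r·√(n−2)/√(1−r²) ≥ 1.960
√(n−2) ≥ 1.960·√(1−0.5184) / 0.72 = 1.960·0.693974 / 0.72 = 1.8892
n−2 ≥ 3.5691  ⇒  n ≥ 5.5691
Smallest integer n = 6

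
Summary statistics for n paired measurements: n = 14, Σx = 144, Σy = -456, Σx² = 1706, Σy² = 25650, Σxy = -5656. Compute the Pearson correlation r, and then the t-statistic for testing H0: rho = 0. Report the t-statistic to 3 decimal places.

Numerator: nΣxy − (Σx)(Σy) = 14·(-5656) − (144)(-456) = -13520
Denominator: √[(nΣx²−(Σx)²)(nΣy²−(Σy)²)]
  nΣx²−(Σx)² = 14·1706 − 20736 = 3148;  nΣy²−(Σy)² = 14·25650 − 207936 = 151164
  √(3148·151164) = √475864272 = 21814.3135
r = -13520 / 21814.3135 = -0.6198
t = r·√(n−2)/√(1−r²) = -0.6198·√12 / √(1−0.384152) = -2.147050 / 0.784760 = -2.736

-2.736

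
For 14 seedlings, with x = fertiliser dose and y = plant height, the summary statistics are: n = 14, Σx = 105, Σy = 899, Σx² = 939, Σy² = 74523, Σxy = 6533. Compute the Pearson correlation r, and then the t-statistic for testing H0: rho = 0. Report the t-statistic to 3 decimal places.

-0.459

S_xy = nΣxy − ΣxΣy = 14·6533 − 105·899 = 91462 − 94395 = -2933
S_xx = nΣx² − (Σx)² = 14·939 − 105² = 13146 − 11025 = 2121
S_yy = nΣy² − (Σy)² = 14·74523 − 899² = 1043322 − 808201 = 235121
r = S_xy / √(S_xx·S_yy) = -2933 / √(2121·235121) = -2933 / √498691641 = -2933 / 22331.4048 = -0.1313
t = r·√(n−2)/√(1−r²) = -0.1313·√12 / √(1−0.017240) = -0.454837 / 0.991343 = -0.459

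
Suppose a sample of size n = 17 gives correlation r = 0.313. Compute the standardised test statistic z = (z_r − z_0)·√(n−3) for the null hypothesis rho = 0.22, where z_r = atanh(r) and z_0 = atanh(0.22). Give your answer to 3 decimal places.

0.375

Fisher z: atanh(0.313) = 0.323868, atanh(0.22) = 0.223656
z = (z_r − z_0)·√(n−3) = (0.323868 − 0.223656)·√14 = 0.100212 · 3.741657 = 0.375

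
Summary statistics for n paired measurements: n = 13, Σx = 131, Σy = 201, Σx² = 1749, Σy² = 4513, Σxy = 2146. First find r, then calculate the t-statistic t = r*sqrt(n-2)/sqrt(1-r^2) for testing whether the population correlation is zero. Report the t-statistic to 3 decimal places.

S_xy = nΣxy − ΣxΣy = 13·2146 − 131·201 = 27898 − 26331 = 1567
S_xx = nΣx² − (Σx)² = 13·1749 − 131² = 22737 − 17161 = 5576
S_yy = nΣy² − (Σy)² = 13·4513 − 201² = 58669 − 40401 = 18268
r = S_xy / √(S_xx·S_yy) = 1567 / √(5576·18268) = 1567 / √101862368 = 1567 / 10092.6888 = 0.1553
t = r·√(n−2)/√(1−r²) = 0.1553·√11 / √(1−0.024118) = 0.515072 / 0.987867 = 0.521

0.521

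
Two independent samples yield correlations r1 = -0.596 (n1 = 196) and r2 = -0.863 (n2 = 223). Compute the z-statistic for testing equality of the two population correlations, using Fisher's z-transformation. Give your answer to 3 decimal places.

z1 = atanh(-0.596) = -0.686920,  z2 = atanh(-0.863) = -1.304981
SE = √(1/(n1−3) + 1/(n2−3)) = √(1/193 + 1/220) = √(0.0051813 + 0.0045455) = √0.0097268 = 0.098625
z = (z1 − z2)/SE = (-0.686920 − (-1.304981)) / 0.098625 = 0.618061 / 0.098625 = 6.267

6.267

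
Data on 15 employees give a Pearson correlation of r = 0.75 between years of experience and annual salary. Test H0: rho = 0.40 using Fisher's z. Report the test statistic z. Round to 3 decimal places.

Fisher z: atanh(0.75) = 0.972955, atanh(0.40) = 0.423649
z = (z_r − z_0)·√(n−3) = (0.972955 − 0.423649)·√12 = 0.549306 · 3.464102 = 1.903

1.903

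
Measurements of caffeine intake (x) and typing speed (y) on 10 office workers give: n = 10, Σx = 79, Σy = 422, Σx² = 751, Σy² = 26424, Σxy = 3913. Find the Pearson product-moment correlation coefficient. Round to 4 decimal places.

Numerator: nΣxy − (Σx)(Σy) = 10·3913 − (79)(422) = 5792
Denominator: √[(nΣx²−(Σx)²)(nΣy²−(Σy)²)]
  nΣx²−(Σx)² = 10·751 − 6241 = 1269;  nΣy²−(Σy)² = 10·26424 − 178084 = 86156
  √(1269·86156) = √109331964 = 10456.1926
r = 5792 / 10456.1926 = 0.5539

0.5539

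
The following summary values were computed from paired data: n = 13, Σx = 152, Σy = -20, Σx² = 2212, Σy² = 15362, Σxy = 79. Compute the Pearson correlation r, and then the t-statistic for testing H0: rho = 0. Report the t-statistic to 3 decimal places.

0.405

S_xy = nΣxy − ΣxΣy = 13·79 − 152·(-20) = 1027 − (-3040) = 4067
S_xx = nΣx² − (Σx)² = 13·2212 − 152² = 28756 − 23104 = 5652
S_yy = nΣy² − (Σy)² = 13·15362 − (-20)² = 199706 − 400 = 199306
r = S_xy / √(S_xx·S_yy) = 4067 / √(5652·199306) = 4067 / √1126477512 = 4067 / 33563.0379 = 0.1212
t = r·√(n−2)/√(1−r²) = 0.1212·√11 / √(1−0.014689) = 0.401975 / 0.992628 = 0.405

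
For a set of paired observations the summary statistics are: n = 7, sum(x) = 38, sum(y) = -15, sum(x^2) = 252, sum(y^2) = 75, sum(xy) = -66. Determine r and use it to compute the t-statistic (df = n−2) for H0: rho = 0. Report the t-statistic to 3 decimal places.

Numerator: nΣxy − (Σx)(Σy) = 7·(-66) − (38)(-15) = 108
Denominator: √[(nΣx²−(Σx)²)(nΣy²−(Σy)²)]
  nΣx²−(Σx)² = 7·252 − 1444 = 320;  nΣy²−(Σy)² = 7·75 − 225 = 300
  √(320·300) = √96000 = 309.8387
r = 108 / 309.8387 = 0.3486
t = r·√(n−2)/√(1−r²) = 0.3486·√5 / √(1−0.121522) = 0.779493 / 0.937272 = 0.832

0.832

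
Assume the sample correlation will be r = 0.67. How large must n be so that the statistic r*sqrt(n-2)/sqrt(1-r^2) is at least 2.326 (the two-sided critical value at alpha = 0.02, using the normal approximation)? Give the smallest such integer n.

r√(n−2)/√(1−r²) ≥ 2.326  ⇔  n−2 ≥ (2.326)²·(1−r²)/r²
(1−r²)/r² = (1−0.4489)/0.4489 = 1.2277
n ≥ 2 + 5.410276·1.2277 = 2 + 6.6422 = 8.6422
⌈8.6422⌉ = 9

9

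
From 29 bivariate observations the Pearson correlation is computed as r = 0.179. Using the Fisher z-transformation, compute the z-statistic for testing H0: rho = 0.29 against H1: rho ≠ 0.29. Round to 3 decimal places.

-0.600

Fisher z: atanh(0.179) = 0.180949, atanh(0.29) = 0.298566
z = (z_r − z_0)·√(n−3) = (0.180949 − 0.298566)·√26 = -0.117617 · 5.099020 = -0.600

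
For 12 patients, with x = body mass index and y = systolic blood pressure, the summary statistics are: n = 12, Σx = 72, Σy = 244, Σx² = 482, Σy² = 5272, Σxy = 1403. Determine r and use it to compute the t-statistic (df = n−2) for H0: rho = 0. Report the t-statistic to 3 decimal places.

-1.775

S_xy = nΣxy − ΣxΣy = 12·1403 − 72·244 = 16836 − 17568 = -732
S_xx = nΣx² − (Σx)² = 12·482 − 72² = 5784 − 5184 = 600
S_yy = nΣy² − (Σy)² = 12·5272 − 244² = 63264 − 59536 = 3728
r = S_xy / √(S_xx·S_yy) = -732 / √(600·3728) = -732 / √2236800 = -732 / 1495.5935 = -0.4894
t = r·√(n−2)/√(1−r²) = -0.4894·√10 / √(1−0.239512) = -1.547619 / 0.872060 = -1.775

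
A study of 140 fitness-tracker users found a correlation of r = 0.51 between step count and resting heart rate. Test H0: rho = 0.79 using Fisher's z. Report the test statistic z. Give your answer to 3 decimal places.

z_r = atanh(0.51) = 0.562730,  z_0 = atanh(0.79) = 1.071432
SE = 1/√(n−3) = 1/√137 = 0.085436
z = (z_r − z_0)/SE = (0.562730 − 1.071432) / 0.085436 = -0.508702 / 0.085436 = -5.954

-5.954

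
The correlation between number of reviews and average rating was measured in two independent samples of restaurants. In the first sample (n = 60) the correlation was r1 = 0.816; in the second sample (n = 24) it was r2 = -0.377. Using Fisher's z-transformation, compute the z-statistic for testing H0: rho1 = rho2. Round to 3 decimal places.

6.038

z1 = atanh(0.816) = 1.144728,  z2 = atanh(-0.377) = -0.396558
SE = √(1/(n1−3) + 1/(n2−3)) = √(1/57 + 1/21) = √(0.0175439 + 0.0476190) = √0.0651629 = 0.255270
z = (z1 − z2)/SE = (1.144728 − (-0.396558)) / 0.255270 = 1.541286 / 0.255270 = 6.038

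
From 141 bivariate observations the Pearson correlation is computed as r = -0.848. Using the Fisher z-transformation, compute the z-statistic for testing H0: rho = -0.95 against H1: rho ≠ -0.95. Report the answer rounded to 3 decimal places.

6.846

Fisher z: atanh(-0.848) = -1.248989, atanh(-0.95) = -1.831781
z = (z_r − z_0)·√(n−3) = (-1.248989 − (-1.831781))·√138 = 0.582792 · 11.747340 = 6.846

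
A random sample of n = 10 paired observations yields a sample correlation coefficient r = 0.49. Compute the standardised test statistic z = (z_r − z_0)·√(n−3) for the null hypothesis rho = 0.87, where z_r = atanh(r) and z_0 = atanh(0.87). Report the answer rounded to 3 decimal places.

-2.109

z_r = atanh(0.49) = 0.536060,  z_0 = atanh(0.87) = 1.333080
SE = 1/√(n−3) = 1/√7 = 0.377964
z = (z_r − z_0)/SE = (0.536060 − 1.333080) / 0.377964 = -0.797020 / 0.377964 = -2.109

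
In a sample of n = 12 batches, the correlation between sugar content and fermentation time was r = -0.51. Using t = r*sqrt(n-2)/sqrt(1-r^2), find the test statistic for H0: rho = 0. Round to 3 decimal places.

1 − r² = 1 − 0.2601 = 0.7399;  √(1−r²) = 0.860174
√(n−2) = √10 = 3.162278
t = r·√(n−2)/√(1−r²) = -0.51 · 3.162278 / 0.860174 = -1.875

-1.875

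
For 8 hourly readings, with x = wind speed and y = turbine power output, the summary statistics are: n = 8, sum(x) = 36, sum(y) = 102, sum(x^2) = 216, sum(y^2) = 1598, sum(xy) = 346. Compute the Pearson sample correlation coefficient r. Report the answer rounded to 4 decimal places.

-0.8915

Numerator: nΣxy − (Σx)(Σy) = 8·346 − (36)(102) = -904
Denominator: √[(nΣx²−(Σx)²)(nΣy²−(Σy)²)]
  nΣx²−(Σx)² = 8·216 − 1296 = 432;  nΣy²−(Σy)² = 8·1598 − 10404 = 2380
  √(432·2380) = √1028160 = 1013.9822
r = -904 / 1013.9822 = -0.8915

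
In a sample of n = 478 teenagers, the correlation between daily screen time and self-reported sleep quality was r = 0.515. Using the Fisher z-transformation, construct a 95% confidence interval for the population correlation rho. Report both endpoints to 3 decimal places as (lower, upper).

z_r = atanh(0.515) = 0.569511;  SE = 1/√(n−3) = 1/√475 = 0.045883
z-limits: 0.569511 ± 1.960·0.045883 = 0.569511 ± 0.089931 = [0.479580, 0.659442]
ρ-limits: (tanh 0.479580, tanh 0.659442) = (0.446, 0.578)

(0.446, 0.578)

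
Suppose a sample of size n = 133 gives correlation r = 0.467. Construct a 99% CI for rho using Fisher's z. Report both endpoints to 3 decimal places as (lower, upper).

(0.273, 0.624)

Fisher z: z_r = atanh(r) = ½·ln((1+0.467)/(1−0.467)) = 0.506227
SE(z) = 1/√(n−3) = 1/√130 = 0.087706
99% ⇒ z* = 2.576; margin = 2.576·0.087706 = 0.225931
CI on z-scale: (0.280296, 0.732158)
Back-transform: tanh(0.280296) = 0.273179, tanh(0.732158) = 0.624384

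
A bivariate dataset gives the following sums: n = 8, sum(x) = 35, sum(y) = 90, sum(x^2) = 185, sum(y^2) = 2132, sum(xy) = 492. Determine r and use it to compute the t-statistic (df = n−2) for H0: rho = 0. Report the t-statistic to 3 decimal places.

Numerator: nΣxy − (Σx)(Σy) = 8·492 − (35)(90) = 786
Denominator: √[(nΣx²−(Σx)²)(nΣy²−(Σy)²)]
  nΣx²−(Σx)² = 8·185 − 1225 = 255;  nΣy²−(Σy)² = 8·2132 − 8100 = 8956
  √(255·8956) = √2283780 = 1511.2181
r = 786 / 1511.2181 = 0.5201
t = r·√(n−2)/√(1−r²) = 0.5201·√6 / √(1−0.270504) = 1.273980 / 0.854105 = 1.492

1.492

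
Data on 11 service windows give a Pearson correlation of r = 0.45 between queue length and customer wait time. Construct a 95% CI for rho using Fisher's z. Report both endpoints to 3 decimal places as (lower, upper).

Fisher z: z_r = atanh(r) = ½·ln((1+0.45)/(1−0.45)) = 0.484700
SE(z) = 1/√(n−3) = 1/√8 = 0.353553
95% ⇒ z* = 1.960; margin = 1.960·0.353553 = 0.692964
CI on z-scale: (-0.208264, 1.177664)
Back-transform: tanh(-0.208264) = -0.205304, tanh(1.177664) = 0.826714

(-0.205, 0.827)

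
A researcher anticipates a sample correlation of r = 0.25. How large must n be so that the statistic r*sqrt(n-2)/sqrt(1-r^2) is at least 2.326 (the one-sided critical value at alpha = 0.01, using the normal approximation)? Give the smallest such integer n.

r√(n−2)/√(1−r²) ≥ 2.326  ⇔  n−2 ≥ (2.326)²·(1−r²)/r²
(1−r²)/r² = (1−0.0625)/0.0625 = 15.0000
n ≥ 2 + 5.410276·15.0000 = 2 + 81.1541 = 83.1541
⌈83.1541⌉ = 84

84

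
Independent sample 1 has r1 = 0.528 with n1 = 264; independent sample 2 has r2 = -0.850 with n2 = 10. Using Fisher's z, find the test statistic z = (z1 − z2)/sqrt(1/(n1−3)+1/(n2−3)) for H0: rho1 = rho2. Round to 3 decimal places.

Fisher z-transforms: z1 = atanh(0.528) = 0.587368, z2 = atanh(-0.850) = -1.256153; difference d = 1.843521
Var(d) = 1/261 + 1/7 = 0.0038314 + 0.1428571 = 0.1466885
z = d/√Var(d) = 1.843521 / √0.1466885 = 1.843521 / 0.382999 = 4.813

4.813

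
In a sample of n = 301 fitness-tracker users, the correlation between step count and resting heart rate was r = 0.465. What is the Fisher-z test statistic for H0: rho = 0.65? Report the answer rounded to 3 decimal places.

-4.689

Fisher z: atanh(0.465) = 0.503672, atanh(0.65) = 0.775299
z = (z_r − z_0)·√(n−3) = (0.503672 − 0.775299)·√298 = -0.271627 · 17.262677 = -4.689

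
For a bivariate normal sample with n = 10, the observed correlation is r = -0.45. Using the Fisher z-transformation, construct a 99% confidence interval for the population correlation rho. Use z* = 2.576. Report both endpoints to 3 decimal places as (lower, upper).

Fisher z: z_r = atanh(r) = ½·ln((1+(-0.45))/(1−(-0.45))) = -0.484700
SE(z) = 1/√(n−3) = 1/√7 = 0.377964
99% ⇒ z* = 2.576; margin = 2.576·0.377964 = 0.973635
CI on z-scale: (-1.458335, 0.488935)
Back-transform: tanh(-1.458335) = -0.897329, tanh(0.488935) = 0.453371

(-0.897, 0.453)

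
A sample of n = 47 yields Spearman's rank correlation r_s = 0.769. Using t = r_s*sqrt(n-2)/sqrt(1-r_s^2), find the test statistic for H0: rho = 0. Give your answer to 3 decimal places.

t = r_s·√(n−2) / √(1−r_s²) with r_s = 0.769, n = 47
  = 0.769·√45 / √(1 − 0.591361)
  = 0.769·6.708204 / 0.639249
  = 5.158609 / 0.639249 = 8.070

8.070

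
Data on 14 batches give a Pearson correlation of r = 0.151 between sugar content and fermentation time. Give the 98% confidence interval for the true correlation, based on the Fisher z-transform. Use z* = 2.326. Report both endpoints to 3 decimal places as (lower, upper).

z_r = atanh(0.151) = 0.152164;  SE = 1/√(n−3) = 1/√11 = 0.301511
z-limits: 0.152164 ± 2.326·0.301511 = 0.152164 ± 0.701315 = [-0.549151, 0.853479]
ρ-limits: (tanh -0.549151, tanh 0.853479) = (-0.500, 0.693)

(-0.500, 0.693)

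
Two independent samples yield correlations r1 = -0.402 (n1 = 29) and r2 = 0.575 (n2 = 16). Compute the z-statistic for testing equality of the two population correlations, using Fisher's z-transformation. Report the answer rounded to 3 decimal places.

z1 = atanh(-0.402) = -0.426032,  z2 = atanh(0.575) = 0.654961
SE = √(1/(n1−3) + 1/(n2−3)) = √(1/26 + 1/13) = √(0.0384615 + 0.0769231) = √0.1153846 = 0.339683
z = (z1 − z2)/SE = (-0.426032 − 0.654961) / 0.339683 = -1.080993 / 0.339683 = -3.182

-3.182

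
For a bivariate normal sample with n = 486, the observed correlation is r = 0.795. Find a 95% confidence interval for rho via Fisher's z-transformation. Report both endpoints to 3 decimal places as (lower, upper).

(0.760, 0.826)

Fisher z: z_r = atanh(r) = ½·ln((1+0.795)/(1−0.795)) = 1.084875
SE(z) = 1/√(n−3) = 1/√483 = 0.045502
95% ⇒ z* = 1.960; margin = 1.960·0.045502 = 0.089184
CI on z-scale: (0.995691, 1.174059)
Back-transform: tanh(0.995691) = 0.759779, tanh(1.174059) = 0.825569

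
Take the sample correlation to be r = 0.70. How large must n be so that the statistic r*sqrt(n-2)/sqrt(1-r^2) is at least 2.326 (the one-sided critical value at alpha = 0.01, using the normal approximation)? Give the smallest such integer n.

r√(n−2)/√(1−r²) ≥ 2.326  ⇔  n−2 ≥ (2.326)²·(1−r²)/r²
(1−r²)/r² = (1−0.4900)/0.4900 = 1.0408
n ≥ 2 + 5.410276·1.0408 = 2 + 5.6310 = 7.6310
⌈7.6310⌉ = 8

8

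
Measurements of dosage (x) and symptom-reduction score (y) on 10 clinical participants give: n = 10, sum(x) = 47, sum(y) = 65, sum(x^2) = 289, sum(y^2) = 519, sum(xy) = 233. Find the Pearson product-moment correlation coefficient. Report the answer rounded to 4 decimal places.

-0.8943

S_xy = nΣxy − ΣxΣy = 10·233 − 47·65 = 2330 − 3055 = -725
S_xx = nΣx² − (Σx)² = 10·289 − 47² = 2890 − 2209 = 681
S_yy = nΣy² − (Σy)² = 10·519 − 65² = 5190 − 4225 = 965
r = S_xy / √(S_xx·S_yy) = -725 / √(681·965) = -725 / √657165 = -725 / 810.6571 = -0.8943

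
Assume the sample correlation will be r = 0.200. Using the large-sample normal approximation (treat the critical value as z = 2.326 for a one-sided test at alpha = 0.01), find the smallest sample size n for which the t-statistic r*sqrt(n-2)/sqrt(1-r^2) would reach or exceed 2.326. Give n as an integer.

132

r√(n−2)/√(1−r²) ≥ 2.326  ⇔  n−2 ≥ (2.326)²·(1−r²)/r²
(1−r²)/r² = (1−0.040000)/0.040000 = 24.0000
n ≥ 2 + 5.410276·24.0000 = 2 + 129.8466 = 131.8466
⌈131.8466⌉ = 132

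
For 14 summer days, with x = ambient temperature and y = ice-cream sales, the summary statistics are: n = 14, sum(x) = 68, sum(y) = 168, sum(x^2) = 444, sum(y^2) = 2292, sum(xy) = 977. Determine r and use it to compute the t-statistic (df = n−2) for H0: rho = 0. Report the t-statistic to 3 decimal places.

S_xy = nΣxy − ΣxΣy = 14·977 − 68·168 = 13678 − 11424 = 2254
S_xx = nΣx² − (Σx)² = 14·444 − 68² = 6216 − 4624 = 1592
S_yy = nΣy² − (Σy)² = 14·2292 − 168² = 32088 − 28224 = 3864
r = S_xy / √(S_xx·S_yy) = 2254 / √(1592·3864) = 2254 / √6151488 = 2254 / 2480.2193 = 0.9088
t = r·√(n−2)/√(1−r²) = 0.9088·√12 / √(1−0.825917) = 3.148176 / 0.417233 = 7.545

7.545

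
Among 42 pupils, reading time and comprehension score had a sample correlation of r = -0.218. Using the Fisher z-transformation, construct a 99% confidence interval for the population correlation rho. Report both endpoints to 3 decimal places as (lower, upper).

z_r = atanh(-0.218) = -0.221555;  SE = 1/√(n−3) = 1/√39 = 0.160128
z-limits: -0.221555 ± 2.576·0.160128 = -0.221555 ± 0.412490 = [-0.634045, 0.190935]
ρ-limits: (tanh -0.634045, tanh 0.190935) = (-0.561, 0.189)

(-0.561, 0.189)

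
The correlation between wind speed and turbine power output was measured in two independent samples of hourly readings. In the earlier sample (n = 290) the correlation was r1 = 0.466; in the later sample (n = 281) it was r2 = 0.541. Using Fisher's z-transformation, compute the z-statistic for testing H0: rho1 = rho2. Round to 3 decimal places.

z1 = atanh(0.466) = 0.504949,  z2 = atanh(0.541) = 0.605568
SE = √(1/(n1−3) + 1/(n2−3)) = √(1/287 + 1/278) = √(0.0034843 + 0.0035971) = √0.0070814 = 0.084151
z = (z1 − z2)/SE = (0.504949 − 0.605568) / 0.084151 = -0.100619 / 0.084151 = -1.196

-1.196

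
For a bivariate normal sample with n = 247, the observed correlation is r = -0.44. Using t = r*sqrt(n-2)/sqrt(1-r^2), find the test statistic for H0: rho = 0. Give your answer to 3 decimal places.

-7.669

t = r·√(n−2) / √(1−r²) with r = -0.44, n = 247
  = -0.44·√245 / √(1 − 0.1936)
  = -0.44·15.652476 / 0.897998
  = -6.887089 / 0.897998 = -7.669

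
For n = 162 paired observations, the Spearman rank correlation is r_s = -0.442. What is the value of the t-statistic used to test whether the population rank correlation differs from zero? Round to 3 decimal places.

-6.233

t = r_s·√(n−2) / √(1−r_s²) with r_s = -0.442, n = 162
  = -0.442·√160 / √(1 − 0.195364)
  = -0.442·12.649111 / 0.897015
  = -5.590907 / 0.897015 = -6.233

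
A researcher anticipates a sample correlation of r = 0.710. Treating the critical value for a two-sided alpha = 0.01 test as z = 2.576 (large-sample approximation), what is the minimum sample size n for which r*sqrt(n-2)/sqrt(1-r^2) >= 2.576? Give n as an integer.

Need r·√(n−2)/√(1−r²) ≥ 2.576
√(n−2) ≥ 2.576·√(1−0.504100) / 0.710 = 2.576·0.704202 / 0.710 = 2.5550
n−2 ≥ 6.5280  ⇒  n ≥ 8.5280
Smallest integer n = 9

9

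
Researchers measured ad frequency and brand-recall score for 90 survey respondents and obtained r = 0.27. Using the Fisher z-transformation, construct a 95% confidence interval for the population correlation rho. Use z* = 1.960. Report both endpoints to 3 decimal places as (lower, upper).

(0.067, 0.452)

Fisher z: z_r = atanh(r) = ½·ln((1+0.27)/(1−0.27)) = 0.276864
SE(z) = 1/√(n−3) = 1/√87 = 0.107211
95% ⇒ z* = 1.960; margin = 1.960·0.107211 = 0.210134
CI on z-scale: (0.066730, 0.486998)
Back-transform: tanh(0.066730) = 0.066631, tanh(0.486998) = 0.451831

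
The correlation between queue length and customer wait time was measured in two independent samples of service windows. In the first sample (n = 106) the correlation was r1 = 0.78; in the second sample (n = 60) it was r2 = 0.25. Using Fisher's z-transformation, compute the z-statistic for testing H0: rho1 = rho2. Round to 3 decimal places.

z1 = atanh(0.78) = 1.045371,  z2 = atanh(0.25) = 0.255413
SE = √(1/(n1−3) + 1/(n2−3)) = √(1/103 + 1/57) = √(0.0097087 + 0.0175439) = √0.0272526 = 0.165084
z = (z1 − z2)/SE = (1.045371 − 0.255413) / 0.165084 = 0.789958 / 0.165084 = 4.785

4.785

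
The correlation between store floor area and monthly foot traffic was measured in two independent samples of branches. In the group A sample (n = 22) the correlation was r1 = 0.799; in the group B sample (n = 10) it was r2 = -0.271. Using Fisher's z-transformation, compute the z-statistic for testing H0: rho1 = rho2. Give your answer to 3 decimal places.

3.107

z1 = atanh(0.799) = 1.095841,  z2 = atanh(-0.271) = -0.277943
SE = √(1/(n1−3) + 1/(n2−3)) = √(1/19 + 1/7) = √(0.0526316 + 0.1428571) = √0.1954887 = 0.442141
z = (z1 − z2)/SE = (1.095841 − (-0.277943)) / 0.442141 = 1.373784 / 0.442141 = 3.107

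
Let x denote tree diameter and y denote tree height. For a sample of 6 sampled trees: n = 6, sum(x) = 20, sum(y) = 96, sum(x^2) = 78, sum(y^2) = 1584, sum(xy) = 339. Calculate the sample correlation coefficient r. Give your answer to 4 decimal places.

0.8146

Numerator: nΣxy − (Σx)(Σy) = 6·339 − (20)(96) = 114
Denominator: √[(nΣx²−(Σx)²)(nΣy²−(Σy)²)]
  nΣx²−(Σx)² = 6·78 − 400 = 68;  nΣy²−(Σy)² = 6·1584 − 9216 = 288
  √(68·288) = √19584 = 139.9428
r = 114 / 139.9428 = 0.8146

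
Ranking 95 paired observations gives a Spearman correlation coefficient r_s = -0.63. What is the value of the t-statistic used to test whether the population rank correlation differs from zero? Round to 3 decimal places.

t = r_s·√(n−2) / √(1−r_s²) with r_s = -0.63, n = 95
  = -0.63·√93 / √(1 − 0.3969)
  = -0.63·9.643651 / 0.776595
  = -6.075500 / 0.776595 = -7.823

-7.823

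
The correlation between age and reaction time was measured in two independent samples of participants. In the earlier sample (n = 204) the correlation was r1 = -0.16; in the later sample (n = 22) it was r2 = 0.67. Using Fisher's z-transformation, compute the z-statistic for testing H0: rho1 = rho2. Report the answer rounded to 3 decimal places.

-4.050

Fisher z-transforms: z1 = atanh(-0.16) = -0.161387, z2 = atanh(0.67) = 0.810743; difference d = -0.972130
Var(d) = 1/201 + 1/19 = 0.0049751 + 0.0526316 = 0.0576067
z = d/√Var(d) = -0.972130 / √0.0576067 = -0.972130 / 0.240014 = -4.050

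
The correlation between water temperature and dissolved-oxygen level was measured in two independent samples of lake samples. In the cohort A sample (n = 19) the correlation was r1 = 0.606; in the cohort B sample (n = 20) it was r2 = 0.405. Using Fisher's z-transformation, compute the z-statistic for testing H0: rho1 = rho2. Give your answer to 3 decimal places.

0.784

z1 = atanh(0.606) = 0.702575,  z2 = atanh(0.405) = 0.429616
SE = √(1/(n1−3) + 1/(n2−3)) = √(1/16 + 1/17) = √(0.0625000 + 0.0588235) = √0.1213235 = 0.348315
z = (z1 − z2)/SE = (0.702575 − 0.429616) / 0.348315 = 0.272959 / 0.348315 = 0.784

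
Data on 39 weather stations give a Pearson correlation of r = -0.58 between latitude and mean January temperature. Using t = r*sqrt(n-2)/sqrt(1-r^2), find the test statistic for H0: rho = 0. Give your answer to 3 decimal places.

-4.331

1 − r² = 1 − 0.3364 = 0.6636;  √(1−r²) = 0.814616
√(n−2) = √37 = 6.082763
t = r·√(n−2)/√(1−r²) = -0.58 · 6.082763 / 0.814616 = -4.331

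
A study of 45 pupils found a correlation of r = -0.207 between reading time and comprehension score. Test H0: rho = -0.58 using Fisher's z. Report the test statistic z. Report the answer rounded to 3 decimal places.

2.932

z_r = atanh(-0.207) = -0.210035,  z_0 = atanh(-0.58) = -0.662463
SE = 1/√(n−3) = 1/√42 = 0.154303
z = (z_r − z_0)/SE = (-0.210035 − (-0.662463)) / 0.154303 = 0.452428 / 0.154303 = 2.932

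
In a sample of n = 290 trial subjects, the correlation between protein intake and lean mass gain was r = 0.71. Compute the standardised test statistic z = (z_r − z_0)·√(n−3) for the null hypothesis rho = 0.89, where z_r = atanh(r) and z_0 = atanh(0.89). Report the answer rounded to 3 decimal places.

-9.059

z_r = atanh(0.71) = 0.887184,  z_0 = atanh(0.89) = 1.421926
SE = 1/√(n−3) = 1/√287 = 0.059028
z = (z_r − z_0)/SE = (0.887184 − 1.421926) / 0.059028 = -0.534742 / 0.059028 = -9.059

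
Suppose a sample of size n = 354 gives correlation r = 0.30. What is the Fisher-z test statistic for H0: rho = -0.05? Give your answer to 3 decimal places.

6.736

z_r = atanh(0.30) = 0.309520,  z_0 = atanh(-0.05) = -0.050042
SE = 1/√(n−3) = 1/√351 = 0.053376
z = (z_r − z_0)/SE = (0.309520 − (-0.050042)) / 0.053376 = 0.359562 / 0.053376 = 6.736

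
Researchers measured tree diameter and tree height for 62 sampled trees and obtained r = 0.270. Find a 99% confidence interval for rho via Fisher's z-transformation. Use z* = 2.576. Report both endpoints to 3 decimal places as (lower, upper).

Fisher z: z_r = atanh(r) = ½·ln((1+0.270)/(1−0.270)) = 0.276864
SE(z) = 1/√(n−3) = 1/√59 = 0.130189
99% ⇒ z* = 2.576; margin = 2.576·0.130189 = 0.335367
CI on z-scale: (-0.058503, 0.612231)
Back-transform: tanh(-0.058503) = -0.058436, tanh(0.612231) = 0.545696

(-0.058, 0.546)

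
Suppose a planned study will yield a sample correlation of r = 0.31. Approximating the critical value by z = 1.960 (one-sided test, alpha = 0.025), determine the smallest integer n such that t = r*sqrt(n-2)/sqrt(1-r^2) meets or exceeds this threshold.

r√(n−2)/√(1−r²) ≥ 1.960  ⇔  n−2 ≥ (1.960)²·(1−r²)/r²
(1−r²)/r² = (1−0.0961)/0.0961 = 9.4058
n ≥ 2 + 3.8416·9.4058 = 2 + 36.1333 = 38.1333
⌈38.1333⌉ = 39

39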